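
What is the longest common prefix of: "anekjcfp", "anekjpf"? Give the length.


Words: anekjcfp, anekjpf
  Position 0: all 'a' => match
  Position 1: all 'n' => match
  Position 2: all 'e' => match
  Position 3: all 'k' => match
  Position 4: all 'j' => match
  Position 5: ('c', 'p') => mismatch, stop
LCP = "anekj" (length 5)

5


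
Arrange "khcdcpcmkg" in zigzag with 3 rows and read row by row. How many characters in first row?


Zigzag "khcdcpcmkg" into 3 rows:
Placing characters:
  'k' => row 0
  'h' => row 1
  'c' => row 2
  'd' => row 1
  'c' => row 0
  'p' => row 1
  'c' => row 2
  'm' => row 1
  'k' => row 0
  'g' => row 1
Rows:
  Row 0: "kck"
  Row 1: "hdpmg"
  Row 2: "cc"
First row length: 3

3


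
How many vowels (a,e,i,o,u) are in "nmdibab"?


Input: nmdibab
Checking each character:
  'n' at position 0: consonant
  'm' at position 1: consonant
  'd' at position 2: consonant
  'i' at position 3: vowel (running total: 1)
  'b' at position 4: consonant
  'a' at position 5: vowel (running total: 2)
  'b' at position 6: consonant
Total vowels: 2

2


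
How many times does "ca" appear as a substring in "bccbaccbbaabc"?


Searching for "ca" in "bccbaccbbaabc"
Scanning each position:
  Position 0: "bc" => no
  Position 1: "cc" => no
  Position 2: "cb" => no
  Position 3: "ba" => no
  Position 4: "ac" => no
  Position 5: "cc" => no
  Position 6: "cb" => no
  Position 7: "bb" => no
  Position 8: "ba" => no
  Position 9: "aa" => no
  Position 10: "ab" => no
  Position 11: "bc" => no
Total occurrences: 0

0


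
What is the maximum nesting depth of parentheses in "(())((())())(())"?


Input: "(())((())())(())"
Tracking depth:
  Position 0 '(': depth becomes 1
  Position 1 '(': depth becomes 2
  Position 2 ')': depth becomes 1
  Position 3 ')': depth becomes 0
  Position 4 '(': depth becomes 1
  Position 5 '(': depth becomes 2
  Position 6 '(': depth becomes 3
  Position 7 ')': depth becomes 2
  Position 8 ')': depth becomes 1
  Position 9 '(': depth becomes 2
  Position 10 ')': depth becomes 1
  Position 11 ')': depth becomes 0
  Position 12 '(': depth becomes 1
  Position 13 '(': depth becomes 2
  Position 14 ')': depth becomes 1
  Position 15 ')': depth becomes 0
Maximum depth reached: 3

3


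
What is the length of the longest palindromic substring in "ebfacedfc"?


Input: "ebfacedfc"
Checking substrings for palindromes:
  No multi-char palindromic substrings found
Longest palindromic substring: "e" with length 1

1


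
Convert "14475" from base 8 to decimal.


Input: "14475" in base 8
Positional expansion:
  Digit '1' (value 1) x 8^4 = 4096
  Digit '4' (value 4) x 8^3 = 2048
  Digit '4' (value 4) x 8^2 = 256
  Digit '7' (value 7) x 8^1 = 56
  Digit '5' (value 5) x 8^0 = 5
Sum = 6461

6461


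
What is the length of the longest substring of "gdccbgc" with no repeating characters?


Input: "gdccbgc"
Sliding window (track last position of each char):
  Position 0 ('g'): window [0,0] length 1 -- new best
  Position 1 ('d'): window [0,1] length 2 -- new best
  Position 2 ('c'): window [0,2] length 3 -- new best
  Position 3 ('c'): repeat (last at 2), move window start to 3
  Position 3 ('c'): window [3,3] length 1
  Position 4 ('b'): window [3,4] length 2
  Position 5 ('g'): window [3,5] length 3
  Position 6 ('c'): repeat (last at 3), move window start to 4
  Position 6 ('c'): window [4,6] length 3
Longest substring with no repeats: "gdc" with length 3

3


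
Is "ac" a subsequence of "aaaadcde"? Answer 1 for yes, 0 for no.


Check if "ac" is a subsequence of "aaaadcde"
Greedy scan:
  Position 0 ('a'): matches sub[0] = 'a'
  Position 1 ('a'): no match needed
  Position 2 ('a'): no match needed
  Position 3 ('a'): no match needed
  Position 4 ('d'): no match needed
  Position 5 ('c'): matches sub[1] = 'c'
  Position 6 ('d'): no match needed
  Position 7 ('e'): no match needed
All 2 characters matched => is a subsequence

1


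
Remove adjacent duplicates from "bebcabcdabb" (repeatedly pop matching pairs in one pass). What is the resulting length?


Input: bebcabcdabb
Stack-based adjacent duplicate removal:
  Read 'b': push. Stack: b
  Read 'e': push. Stack: be
  Read 'b': push. Stack: beb
  Read 'c': push. Stack: bebc
  Read 'a': push. Stack: bebca
  Read 'b': push. Stack: bebcab
  Read 'c': push. Stack: bebcabc
  Read 'd': push. Stack: bebcabcd
  Read 'a': push. Stack: bebcabcda
  Read 'b': push. Stack: bebcabcdab
  Read 'b': matches stack top 'b' => pop. Stack: bebcabcda
Final stack: "bebcabcda" (length 9)

9


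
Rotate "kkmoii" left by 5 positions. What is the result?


Input: "kkmoii", rotate left by 5
First 5 characters: "kkmoi"
Remaining characters: "i"
Concatenate remaining + first: "i" + "kkmoi" = "ikkmoi"

ikkmoi


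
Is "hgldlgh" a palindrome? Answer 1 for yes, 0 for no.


Input: hgldlgh
Reversed: hgldlgh
  Compare pos 0 ('h') with pos 6 ('h'): match
  Compare pos 1 ('g') with pos 5 ('g'): match
  Compare pos 2 ('l') with pos 4 ('l'): match
Result: palindrome

1


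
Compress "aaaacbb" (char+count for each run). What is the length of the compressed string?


Input: aaaacbb
Runs:
  'a' x 4 => "a4"
  'c' x 1 => "c1"
  'b' x 2 => "b2"
Compressed: "a4c1b2"
Compressed length: 6

6


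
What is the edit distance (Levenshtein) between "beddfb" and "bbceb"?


Computing edit distance: "beddfb" -> "bbceb"
DP table:
           b    b    c    e    b
      0    1    2    3    4    5
  b   1    0    1    2    3    4
  e   2    1    1    2    2    3
  d   3    2    2    2    3    3
  d   4    3    3    3    3    4
  f   5    4    4    4    4    4
  b   6    5    4    5    5    4
Edit distance = dp[6][5] = 4

4


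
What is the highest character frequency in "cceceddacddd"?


Input: cceceddacddd
Character counts:
  'a': 1
  'c': 4
  'd': 5
  'e': 2
Maximum frequency: 5

5


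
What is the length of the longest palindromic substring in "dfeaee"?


Input: "dfeaee"
Checking substrings for palindromes:
  [2:5] "eae" (len 3) => palindrome
  [4:6] "ee" (len 2) => palindrome
Longest palindromic substring: "eae" with length 3

3


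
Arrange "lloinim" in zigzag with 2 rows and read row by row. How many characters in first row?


Zigzag "lloinim" into 2 rows:
Placing characters:
  'l' => row 0
  'l' => row 1
  'o' => row 0
  'i' => row 1
  'n' => row 0
  'i' => row 1
  'm' => row 0
Rows:
  Row 0: "lonm"
  Row 1: "lii"
First row length: 4

4


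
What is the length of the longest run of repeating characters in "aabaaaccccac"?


Input: "aabaaaccccac"
Scanning for longest run:
  Position 1 ('a'): continues run of 'a', length=2
  Position 2 ('b'): new char, reset run to 1
  Position 3 ('a'): new char, reset run to 1
  Position 4 ('a'): continues run of 'a', length=2
  Position 5 ('a'): continues run of 'a', length=3
  Position 6 ('c'): new char, reset run to 1
  Position 7 ('c'): continues run of 'c', length=2
  Position 8 ('c'): continues run of 'c', length=3
  Position 9 ('c'): continues run of 'c', length=4
  Position 10 ('a'): new char, reset run to 1
  Position 11 ('c'): new char, reset run to 1
Longest run: 'c' with length 4

4


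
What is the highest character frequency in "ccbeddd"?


Input: ccbeddd
Character counts:
  'b': 1
  'c': 2
  'd': 3
  'e': 1
Maximum frequency: 3

3


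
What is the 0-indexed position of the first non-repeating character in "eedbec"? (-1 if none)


Input: eedbec
Character frequencies:
  'b': 1
  'c': 1
  'd': 1
  'e': 3
Scanning left to right for freq == 1:
  Position 0 ('e'): freq=3, skip
  Position 1 ('e'): freq=3, skip
  Position 2 ('d'): unique! => answer = 2

2


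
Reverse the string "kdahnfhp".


Input: kdahnfhp
Reading characters right to left:
  Position 7: 'p'
  Position 6: 'h'
  Position 5: 'f'
  Position 4: 'n'
  Position 3: 'h'
  Position 2: 'a'
  Position 1: 'd'
  Position 0: 'k'
Reversed: phfnhadk

phfnhadk


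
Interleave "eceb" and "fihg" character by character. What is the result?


Interleaving "eceb" and "fihg":
  Position 0: 'e' from first, 'f' from second => "ef"
  Position 1: 'c' from first, 'i' from second => "ci"
  Position 2: 'e' from first, 'h' from second => "eh"
  Position 3: 'b' from first, 'g' from second => "bg"
Result: efciehbg

efciehbg


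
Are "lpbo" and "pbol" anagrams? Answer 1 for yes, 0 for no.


Strings: "lpbo", "pbol"
Sorted first:  blop
Sorted second: blop
Sorted forms match => anagrams

1


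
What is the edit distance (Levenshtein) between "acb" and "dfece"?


Computing edit distance: "acb" -> "dfece"
DP table:
           d    f    e    c    e
      0    1    2    3    4    5
  a   1    1    2    3    4    5
  c   2    2    2    3    3    4
  b   3    3    3    3    4    4
Edit distance = dp[3][5] = 4

4


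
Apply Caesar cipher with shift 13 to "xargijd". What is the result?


Caesar cipher: shift "xargijd" by 13
  'x' (pos 23) + 13 = pos 10 = 'k'
  'a' (pos 0) + 13 = pos 13 = 'n'
  'r' (pos 17) + 13 = pos 4 = 'e'
  'g' (pos 6) + 13 = pos 19 = 't'
  'i' (pos 8) + 13 = pos 21 = 'v'
  'j' (pos 9) + 13 = pos 22 = 'w'
  'd' (pos 3) + 13 = pos 16 = 'q'
Result: knetvwq

knetvwq


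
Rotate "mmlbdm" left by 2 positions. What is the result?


Input: "mmlbdm", rotate left by 2
First 2 characters: "mm"
Remaining characters: "lbdm"
Concatenate remaining + first: "lbdm" + "mm" = "lbdmmm"

lbdmmm


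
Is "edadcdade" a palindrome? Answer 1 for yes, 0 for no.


Input: edadcdade
Reversed: edadcdade
  Compare pos 0 ('e') with pos 8 ('e'): match
  Compare pos 1 ('d') with pos 7 ('d'): match
  Compare pos 2 ('a') with pos 6 ('a'): match
  Compare pos 3 ('d') with pos 5 ('d'): match
Result: palindrome

1


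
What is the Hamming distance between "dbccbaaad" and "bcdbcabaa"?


Comparing "dbccbaaad" and "bcdbcabaa" position by position:
  Position 0: 'd' vs 'b' => differ
  Position 1: 'b' vs 'c' => differ
  Position 2: 'c' vs 'd' => differ
  Position 3: 'c' vs 'b' => differ
  Position 4: 'b' vs 'c' => differ
  Position 5: 'a' vs 'a' => same
  Position 6: 'a' vs 'b' => differ
  Position 7: 'a' vs 'a' => same
  Position 8: 'd' vs 'a' => differ
Total differences (Hamming distance): 7

7


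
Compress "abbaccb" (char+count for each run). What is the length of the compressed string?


Input: abbaccb
Runs:
  'a' x 1 => "a1"
  'b' x 2 => "b2"
  'a' x 1 => "a1"
  'c' x 2 => "c2"
  'b' x 1 => "b1"
Compressed: "a1b2a1c2b1"
Compressed length: 10

10


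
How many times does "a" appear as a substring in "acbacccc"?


Searching for "a" in "acbacccc"
Scanning each position:
  Position 0: "a" => MATCH
  Position 1: "c" => no
  Position 2: "b" => no
  Position 3: "a" => MATCH
  Position 4: "c" => no
  Position 5: "c" => no
  Position 6: "c" => no
  Position 7: "c" => no
Total occurrences: 2

2


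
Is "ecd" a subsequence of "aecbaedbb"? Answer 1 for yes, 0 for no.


Check if "ecd" is a subsequence of "aecbaedbb"
Greedy scan:
  Position 0 ('a'): no match needed
  Position 1 ('e'): matches sub[0] = 'e'
  Position 2 ('c'): matches sub[1] = 'c'
  Position 3 ('b'): no match needed
  Position 4 ('a'): no match needed
  Position 5 ('e'): no match needed
  Position 6 ('d'): matches sub[2] = 'd'
  Position 7 ('b'): no match needed
  Position 8 ('b'): no match needed
All 3 characters matched => is a subsequence

1


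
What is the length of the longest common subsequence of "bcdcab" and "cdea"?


LCS of "bcdcab" and "cdea"
DP table:
           c    d    e    a
      0    0    0    0    0
  b   0    0    0    0    0
  c   0    1    1    1    1
  d   0    1    2    2    2
  c   0    1    2    2    2
  a   0    1    2    2    3
  b   0    1    2    2    3
LCS length = dp[6][4] = 3

3


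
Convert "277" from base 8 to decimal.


Input: "277" in base 8
Positional expansion:
  Digit '2' (value 2) x 8^2 = 128
  Digit '7' (value 7) x 8^1 = 56
  Digit '7' (value 7) x 8^0 = 7
Sum = 191

191


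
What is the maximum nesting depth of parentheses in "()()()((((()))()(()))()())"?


Input: "()()()((((()))()(()))()())"
Tracking depth:
  Position 0 '(': depth becomes 1
  Position 1 ')': depth becomes 0
  Position 2 '(': depth becomes 1
  Position 3 ')': depth becomes 0
  Position 4 '(': depth becomes 1
  Position 5 ')': depth becomes 0
  Position 6 '(': depth becomes 1
  Position 7 '(': depth becomes 2
  Position 8 '(': depth becomes 3
  Position 9 '(': depth becomes 4
  Position 10 '(': depth becomes 5
  Position 11 ')': depth becomes 4
  Position 12 ')': depth becomes 3
  Position 13 ')': depth becomes 2
  Position 14 '(': depth becomes 3
  Position 15 ')': depth becomes 2
  Position 16 '(': depth becomes 3
  Position 17 '(': depth becomes 4
  Position 18 ')': depth becomes 3
  Position 19 ')': depth becomes 2
  Position 20 ')': depth becomes 1
  Position 21 '(': depth becomes 2
  Position 22 ')': depth becomes 1
  Position 23 '(': depth becomes 2
  Position 24 ')': depth becomes 1
  Position 25 ')': depth becomes 0
Maximum depth reached: 5

5


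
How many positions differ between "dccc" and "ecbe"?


Comparing "dccc" and "ecbe" position by position:
  Position 0: 'd' vs 'e' => DIFFER
  Position 1: 'c' vs 'c' => same
  Position 2: 'c' vs 'b' => DIFFER
  Position 3: 'c' vs 'e' => DIFFER
Positions that differ: 3

3


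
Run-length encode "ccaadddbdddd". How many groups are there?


Input: ccaadddbdddd
Scanning for consecutive runs:
  Group 1: 'c' x 2 (positions 0-1)
  Group 2: 'a' x 2 (positions 2-3)
  Group 3: 'd' x 3 (positions 4-6)
  Group 4: 'b' x 1 (positions 7-7)
  Group 5: 'd' x 4 (positions 8-11)
Total groups: 5

5


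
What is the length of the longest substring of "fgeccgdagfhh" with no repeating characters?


Input: "fgeccgdagfhh"
Sliding window (track last position of each char):
  Position 0 ('f'): window [0,0] length 1 -- new best
  Position 1 ('g'): window [0,1] length 2 -- new best
  Position 2 ('e'): window [0,2] length 3 -- new best
  Position 3 ('c'): window [0,3] length 4 -- new best
  Position 4 ('c'): repeat (last at 3), move window start to 4
  Position 4 ('c'): window [4,4] length 1
  Position 5 ('g'): window [4,5] length 2
  Position 6 ('d'): window [4,6] length 3
  Position 7 ('a'): window [4,7] length 4
  Position 8 ('g'): repeat (last at 5), move window start to 6
  Position 8 ('g'): window [6,8] length 3
  Position 9 ('f'): window [6,9] length 4
  Position 10 ('h'): window [6,10] length 5 -- new best
  Position 11 ('h'): repeat (last at 10), move window start to 11
  Position 11 ('h'): window [11,11] length 1
Longest substring with no repeats: "dagfh" with length 5

5


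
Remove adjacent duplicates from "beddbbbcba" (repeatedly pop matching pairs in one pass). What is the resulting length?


Input: beddbbbcba
Stack-based adjacent duplicate removal:
  Read 'b': push. Stack: b
  Read 'e': push. Stack: be
  Read 'd': push. Stack: bed
  Read 'd': matches stack top 'd' => pop. Stack: be
  Read 'b': push. Stack: beb
  Read 'b': matches stack top 'b' => pop. Stack: be
  Read 'b': push. Stack: beb
  Read 'c': push. Stack: bebc
  Read 'b': push. Stack: bebcb
  Read 'a': push. Stack: bebcba
Final stack: "bebcba" (length 6)

6


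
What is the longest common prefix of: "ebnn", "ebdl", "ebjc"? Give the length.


Words: ebnn, ebdl, ebjc
  Position 0: all 'e' => match
  Position 1: all 'b' => match
  Position 2: ('n', 'd', 'j') => mismatch, stop
LCP = "eb" (length 2)

2


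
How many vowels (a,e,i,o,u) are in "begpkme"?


Input: begpkme
Checking each character:
  'b' at position 0: consonant
  'e' at position 1: vowel (running total: 1)
  'g' at position 2: consonant
  'p' at position 3: consonant
  'k' at position 4: consonant
  'm' at position 5: consonant
  'e' at position 6: vowel (running total: 2)
Total vowels: 2

2


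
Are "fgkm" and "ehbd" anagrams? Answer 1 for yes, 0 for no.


Strings: "fgkm", "ehbd"
Sorted first:  fgkm
Sorted second: bdeh
Differ at position 0: 'f' vs 'b' => not anagrams

0


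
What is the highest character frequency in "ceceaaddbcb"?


Input: ceceaaddbcb
Character counts:
  'a': 2
  'b': 2
  'c': 3
  'd': 2
  'e': 2
Maximum frequency: 3

3


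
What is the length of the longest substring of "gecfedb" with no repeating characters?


Input: "gecfedb"
Sliding window (track last position of each char):
  Position 0 ('g'): window [0,0] length 1 -- new best
  Position 1 ('e'): window [0,1] length 2 -- new best
  Position 2 ('c'): window [0,2] length 3 -- new best
  Position 3 ('f'): window [0,3] length 4 -- new best
  Position 4 ('e'): repeat (last at 1), move window start to 2
  Position 4 ('e'): window [2,4] length 3
  Position 5 ('d'): window [2,5] length 4
  Position 6 ('b'): window [2,6] length 5 -- new best
Longest substring with no repeats: "cfedb" with length 5

5


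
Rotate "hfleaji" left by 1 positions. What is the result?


Input: "hfleaji", rotate left by 1
First 1 characters: "h"
Remaining characters: "fleaji"
Concatenate remaining + first: "fleaji" + "h" = "fleajih"

fleajih


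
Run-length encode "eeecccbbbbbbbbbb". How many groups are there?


Input: eeecccbbbbbbbbbb
Scanning for consecutive runs:
  Group 1: 'e' x 3 (positions 0-2)
  Group 2: 'c' x 3 (positions 3-5)
  Group 3: 'b' x 10 (positions 6-15)
Total groups: 3

3


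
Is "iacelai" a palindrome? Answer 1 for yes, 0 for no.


Input: iacelai
Reversed: ialecai
  Compare pos 0 ('i') with pos 6 ('i'): match
  Compare pos 1 ('a') with pos 5 ('a'): match
  Compare pos 2 ('c') with pos 4 ('l'): MISMATCH
Result: not a palindrome

0


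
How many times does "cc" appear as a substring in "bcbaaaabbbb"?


Searching for "cc" in "bcbaaaabbbb"
Scanning each position:
  Position 0: "bc" => no
  Position 1: "cb" => no
  Position 2: "ba" => no
  Position 3: "aa" => no
  Position 4: "aa" => no
  Position 5: "aa" => no
  Position 6: "ab" => no
  Position 7: "bb" => no
  Position 8: "bb" => no
  Position 9: "bb" => no
Total occurrences: 0

0


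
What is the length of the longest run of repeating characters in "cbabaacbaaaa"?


Input: "cbabaacbaaaa"
Scanning for longest run:
  Position 1 ('b'): new char, reset run to 1
  Position 2 ('a'): new char, reset run to 1
  Position 3 ('b'): new char, reset run to 1
  Position 4 ('a'): new char, reset run to 1
  Position 5 ('a'): continues run of 'a', length=2
  Position 6 ('c'): new char, reset run to 1
  Position 7 ('b'): new char, reset run to 1
  Position 8 ('a'): new char, reset run to 1
  Position 9 ('a'): continues run of 'a', length=2
  Position 10 ('a'): continues run of 'a', length=3
  Position 11 ('a'): continues run of 'a', length=4
Longest run: 'a' with length 4

4


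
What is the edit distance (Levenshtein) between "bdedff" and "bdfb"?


Computing edit distance: "bdedff" -> "bdfb"
DP table:
           b    d    f    b
      0    1    2    3    4
  b   1    0    1    2    3
  d   2    1    0    1    2
  e   3    2    1    1    2
  d   4    3    2    2    2
  f   5    4    3    2    3
  f   6    5    4    3    3
Edit distance = dp[6][4] = 3

3


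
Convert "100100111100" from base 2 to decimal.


Input: "100100111100" in base 2
Positional expansion:
  Digit '1' (value 1) x 2^11 = 2048
  Digit '0' (value 0) x 2^10 = 0
  Digit '0' (value 0) x 2^9 = 0
  Digit '1' (value 1) x 2^8 = 256
  Digit '0' (value 0) x 2^7 = 0
  Digit '0' (value 0) x 2^6 = 0
  Digit '1' (value 1) x 2^5 = 32
  Digit '1' (value 1) x 2^4 = 16
  Digit '1' (value 1) x 2^3 = 8
  Digit '1' (value 1) x 2^2 = 4
  Digit '0' (value 0) x 2^1 = 0
  Digit '0' (value 0) x 2^0 = 0
Sum = 2364

2364


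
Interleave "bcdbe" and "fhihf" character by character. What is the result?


Interleaving "bcdbe" and "fhihf":
  Position 0: 'b' from first, 'f' from second => "bf"
  Position 1: 'c' from first, 'h' from second => "ch"
  Position 2: 'd' from first, 'i' from second => "di"
  Position 3: 'b' from first, 'h' from second => "bh"
  Position 4: 'e' from first, 'f' from second => "ef"
Result: bfchdibhef

bfchdibhef


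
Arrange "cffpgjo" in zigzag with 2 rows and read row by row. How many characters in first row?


Zigzag "cffpgjo" into 2 rows:
Placing characters:
  'c' => row 0
  'f' => row 1
  'f' => row 0
  'p' => row 1
  'g' => row 0
  'j' => row 1
  'o' => row 0
Rows:
  Row 0: "cfgo"
  Row 1: "fpj"
First row length: 4

4


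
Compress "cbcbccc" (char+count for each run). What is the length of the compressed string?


Input: cbcbccc
Runs:
  'c' x 1 => "c1"
  'b' x 1 => "b1"
  'c' x 1 => "c1"
  'b' x 1 => "b1"
  'c' x 3 => "c3"
Compressed: "c1b1c1b1c3"
Compressed length: 10

10


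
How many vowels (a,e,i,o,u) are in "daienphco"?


Input: daienphco
Checking each character:
  'd' at position 0: consonant
  'a' at position 1: vowel (running total: 1)
  'i' at position 2: vowel (running total: 2)
  'e' at position 3: vowel (running total: 3)
  'n' at position 4: consonant
  'p' at position 5: consonant
  'h' at position 6: consonant
  'c' at position 7: consonant
  'o' at position 8: vowel (running total: 4)
Total vowels: 4

4


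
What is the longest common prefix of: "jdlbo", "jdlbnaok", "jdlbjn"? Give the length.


Words: jdlbo, jdlbnaok, jdlbjn
  Position 0: all 'j' => match
  Position 1: all 'd' => match
  Position 2: all 'l' => match
  Position 3: all 'b' => match
  Position 4: ('o', 'n', 'j') => mismatch, stop
LCP = "jdlb" (length 4)

4


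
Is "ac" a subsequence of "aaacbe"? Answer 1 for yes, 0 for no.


Check if "ac" is a subsequence of "aaacbe"
Greedy scan:
  Position 0 ('a'): matches sub[0] = 'a'
  Position 1 ('a'): no match needed
  Position 2 ('a'): no match needed
  Position 3 ('c'): matches sub[1] = 'c'
  Position 4 ('b'): no match needed
  Position 5 ('e'): no match needed
All 2 characters matched => is a subsequence

1


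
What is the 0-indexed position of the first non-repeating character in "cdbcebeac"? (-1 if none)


Input: cdbcebeac
Character frequencies:
  'a': 1
  'b': 2
  'c': 3
  'd': 1
  'e': 2
Scanning left to right for freq == 1:
  Position 0 ('c'): freq=3, skip
  Position 1 ('d'): unique! => answer = 1

1


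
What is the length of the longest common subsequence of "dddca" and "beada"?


LCS of "dddca" and "beada"
DP table:
           b    e    a    d    a
      0    0    0    0    0    0
  d   0    0    0    0    1    1
  d   0    0    0    0    1    1
  d   0    0    0    0    1    1
  c   0    0    0    0    1    1
  a   0    0    0    1    1    2
LCS length = dp[5][5] = 2

2


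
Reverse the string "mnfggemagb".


Input: mnfggemagb
Reading characters right to left:
  Position 9: 'b'
  Position 8: 'g'
  Position 7: 'a'
  Position 6: 'm'
  Position 5: 'e'
  Position 4: 'g'
  Position 3: 'g'
  Position 2: 'f'
  Position 1: 'n'
  Position 0: 'm'
Reversed: bgameggfnm

bgameggfnm


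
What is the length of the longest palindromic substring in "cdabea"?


Input: "cdabea"
Checking substrings for palindromes:
  No multi-char palindromic substrings found
Longest palindromic substring: "c" with length 1

1


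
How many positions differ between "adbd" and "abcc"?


Comparing "adbd" and "abcc" position by position:
  Position 0: 'a' vs 'a' => same
  Position 1: 'd' vs 'b' => DIFFER
  Position 2: 'b' vs 'c' => DIFFER
  Position 3: 'd' vs 'c' => DIFFER
Positions that differ: 3

3


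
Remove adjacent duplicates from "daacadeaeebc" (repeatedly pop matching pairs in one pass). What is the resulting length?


Input: daacadeaeebc
Stack-based adjacent duplicate removal:
  Read 'd': push. Stack: d
  Read 'a': push. Stack: da
  Read 'a': matches stack top 'a' => pop. Stack: d
  Read 'c': push. Stack: dc
  Read 'a': push. Stack: dca
  Read 'd': push. Stack: dcad
  Read 'e': push. Stack: dcade
  Read 'a': push. Stack: dcadea
  Read 'e': push. Stack: dcadeae
  Read 'e': matches stack top 'e' => pop. Stack: dcadea
  Read 'b': push. Stack: dcadeab
  Read 'c': push. Stack: dcadeabc
Final stack: "dcadeabc" (length 8)

8


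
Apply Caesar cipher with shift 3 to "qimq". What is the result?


Caesar cipher: shift "qimq" by 3
  'q' (pos 16) + 3 = pos 19 = 't'
  'i' (pos 8) + 3 = pos 11 = 'l'
  'm' (pos 12) + 3 = pos 15 = 'p'
  'q' (pos 16) + 3 = pos 19 = 't'
Result: tlpt

tlpt


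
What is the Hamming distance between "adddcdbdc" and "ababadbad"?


Comparing "adddcdbdc" and "ababadbad" position by position:
  Position 0: 'a' vs 'a' => same
  Position 1: 'd' vs 'b' => differ
  Position 2: 'd' vs 'a' => differ
  Position 3: 'd' vs 'b' => differ
  Position 4: 'c' vs 'a' => differ
  Position 5: 'd' vs 'd' => same
  Position 6: 'b' vs 'b' => same
  Position 7: 'd' vs 'a' => differ
  Position 8: 'c' vs 'd' => differ
Total differences (Hamming distance): 6

6


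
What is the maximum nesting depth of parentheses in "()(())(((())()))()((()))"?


Input: "()(())(((())()))()((()))"
Tracking depth:
  Position 0 '(': depth becomes 1
  Position 1 ')': depth becomes 0
  Position 2 '(': depth becomes 1
  Position 3 '(': depth becomes 2
  Position 4 ')': depth becomes 1
  Position 5 ')': depth becomes 0
  Position 6 '(': depth becomes 1
  Position 7 '(': depth becomes 2
  Position 8 '(': depth becomes 3
  Position 9 '(': depth becomes 4
  Position 10 ')': depth becomes 3
  Position 11 ')': depth becomes 2
  Position 12 '(': depth becomes 3
  Position 13 ')': depth becomes 2
  Position 14 ')': depth becomes 1
  Position 15 ')': depth becomes 0
  Position 16 '(': depth becomes 1
  Position 17 ')': depth becomes 0
  Position 18 '(': depth becomes 1
  Position 19 '(': depth becomes 2
  Position 20 '(': depth becomes 3
  Position 21 ')': depth becomes 2
  Position 22 ')': depth becomes 1
  Position 23 ')': depth becomes 0
Maximum depth reached: 4

4


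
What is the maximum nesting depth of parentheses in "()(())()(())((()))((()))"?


Input: "()(())()(())((()))((()))"
Tracking depth:
  Position 0 '(': depth becomes 1
  Position 1 ')': depth becomes 0
  Position 2 '(': depth becomes 1
  Position 3 '(': depth becomes 2
  Position 4 ')': depth becomes 1
  Position 5 ')': depth becomes 0
  Position 6 '(': depth becomes 1
  Position 7 ')': depth becomes 0
  Position 8 '(': depth becomes 1
  Position 9 '(': depth becomes 2
  Position 10 ')': depth becomes 1
  Position 11 ')': depth becomes 0
  Position 12 '(': depth becomes 1
  Position 13 '(': depth becomes 2
  Position 14 '(': depth becomes 3
  Position 15 ')': depth becomes 2
  Position 16 ')': depth becomes 1
  Position 17 ')': depth becomes 0
  Position 18 '(': depth becomes 1
  Position 19 '(': depth becomes 2
  Position 20 '(': depth becomes 3
  Position 21 ')': depth becomes 2
  Position 22 ')': depth becomes 1
  Position 23 ')': depth becomes 0
Maximum depth reached: 3

3


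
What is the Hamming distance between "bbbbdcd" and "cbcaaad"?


Comparing "bbbbdcd" and "cbcaaad" position by position:
  Position 0: 'b' vs 'c' => differ
  Position 1: 'b' vs 'b' => same
  Position 2: 'b' vs 'c' => differ
  Position 3: 'b' vs 'a' => differ
  Position 4: 'd' vs 'a' => differ
  Position 5: 'c' vs 'a' => differ
  Position 6: 'd' vs 'd' => same
Total differences (Hamming distance): 5

5


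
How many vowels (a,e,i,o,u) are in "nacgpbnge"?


Input: nacgpbnge
Checking each character:
  'n' at position 0: consonant
  'a' at position 1: vowel (running total: 1)
  'c' at position 2: consonant
  'g' at position 3: consonant
  'p' at position 4: consonant
  'b' at position 5: consonant
  'n' at position 6: consonant
  'g' at position 7: consonant
  'e' at position 8: vowel (running total: 2)
Total vowels: 2

2


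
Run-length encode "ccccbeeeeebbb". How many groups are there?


Input: ccccbeeeeebbb
Scanning for consecutive runs:
  Group 1: 'c' x 4 (positions 0-3)
  Group 2: 'b' x 1 (positions 4-4)
  Group 3: 'e' x 5 (positions 5-9)
  Group 4: 'b' x 3 (positions 10-12)
Total groups: 4

4


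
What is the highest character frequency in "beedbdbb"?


Input: beedbdbb
Character counts:
  'b': 4
  'd': 2
  'e': 2
Maximum frequency: 4

4


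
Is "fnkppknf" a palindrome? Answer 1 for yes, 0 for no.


Input: fnkppknf
Reversed: fnkppknf
  Compare pos 0 ('f') with pos 7 ('f'): match
  Compare pos 1 ('n') with pos 6 ('n'): match
  Compare pos 2 ('k') with pos 5 ('k'): match
  Compare pos 3 ('p') with pos 4 ('p'): match
Result: palindrome

1


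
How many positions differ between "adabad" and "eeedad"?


Comparing "adabad" and "eeedad" position by position:
  Position 0: 'a' vs 'e' => DIFFER
  Position 1: 'd' vs 'e' => DIFFER
  Position 2: 'a' vs 'e' => DIFFER
  Position 3: 'b' vs 'd' => DIFFER
  Position 4: 'a' vs 'a' => same
  Position 5: 'd' vs 'd' => same
Positions that differ: 4

4


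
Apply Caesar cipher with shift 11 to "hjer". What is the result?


Caesar cipher: shift "hjer" by 11
  'h' (pos 7) + 11 = pos 18 = 's'
  'j' (pos 9) + 11 = pos 20 = 'u'
  'e' (pos 4) + 11 = pos 15 = 'p'
  'r' (pos 17) + 11 = pos 2 = 'c'
Result: supc

supc


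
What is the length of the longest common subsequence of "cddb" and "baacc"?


LCS of "cddb" and "baacc"
DP table:
           b    a    a    c    c
      0    0    0    0    0    0
  c   0    0    0    0    1    1
  d   0    0    0    0    1    1
  d   0    0    0    0    1    1
  b   0    1    1    1    1    1
LCS length = dp[4][5] = 1

1


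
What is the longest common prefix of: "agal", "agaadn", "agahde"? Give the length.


Words: agal, agaadn, agahde
  Position 0: all 'a' => match
  Position 1: all 'g' => match
  Position 2: all 'a' => match
  Position 3: ('l', 'a', 'h') => mismatch, stop
LCP = "aga" (length 3)

3


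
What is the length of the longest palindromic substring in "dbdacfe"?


Input: "dbdacfe"
Checking substrings for palindromes:
  [0:3] "dbd" (len 3) => palindrome
Longest palindromic substring: "dbd" with length 3

3


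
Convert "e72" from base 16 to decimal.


Input: "e72" in base 16
Positional expansion:
  Digit 'e' (value 14) x 16^2 = 3584
  Digit '7' (value 7) x 16^1 = 112
  Digit '2' (value 2) x 16^0 = 2
Sum = 3698

3698


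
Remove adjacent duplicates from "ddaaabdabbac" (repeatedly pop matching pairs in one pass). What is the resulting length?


Input: ddaaabdabbac
Stack-based adjacent duplicate removal:
  Read 'd': push. Stack: d
  Read 'd': matches stack top 'd' => pop. Stack: (empty)
  Read 'a': push. Stack: a
  Read 'a': matches stack top 'a' => pop. Stack: (empty)
  Read 'a': push. Stack: a
  Read 'b': push. Stack: ab
  Read 'd': push. Stack: abd
  Read 'a': push. Stack: abda
  Read 'b': push. Stack: abdab
  Read 'b': matches stack top 'b' => pop. Stack: abda
  Read 'a': matches stack top 'a' => pop. Stack: abd
  Read 'c': push. Stack: abdc
Final stack: "abdc" (length 4)

4


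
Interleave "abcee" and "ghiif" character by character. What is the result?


Interleaving "abcee" and "ghiif":
  Position 0: 'a' from first, 'g' from second => "ag"
  Position 1: 'b' from first, 'h' from second => "bh"
  Position 2: 'c' from first, 'i' from second => "ci"
  Position 3: 'e' from first, 'i' from second => "ei"
  Position 4: 'e' from first, 'f' from second => "ef"
Result: agbhcieief

agbhcieief


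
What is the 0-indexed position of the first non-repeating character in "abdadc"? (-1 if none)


Input: abdadc
Character frequencies:
  'a': 2
  'b': 1
  'c': 1
  'd': 2
Scanning left to right for freq == 1:
  Position 0 ('a'): freq=2, skip
  Position 1 ('b'): unique! => answer = 1

1


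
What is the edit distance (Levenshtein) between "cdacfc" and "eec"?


Computing edit distance: "cdacfc" -> "eec"
DP table:
           e    e    c
      0    1    2    3
  c   1    1    2    2
  d   2    2    2    3
  a   3    3    3    3
  c   4    4    4    3
  f   5    5    5    4
  c   6    6    6    5
Edit distance = dp[6][3] = 5

5


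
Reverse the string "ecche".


Input: ecche
Reading characters right to left:
  Position 4: 'e'
  Position 3: 'h'
  Position 2: 'c'
  Position 1: 'c'
  Position 0: 'e'
Reversed: ehcce

ehcce


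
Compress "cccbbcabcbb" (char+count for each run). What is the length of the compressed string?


Input: cccbbcabcbb
Runs:
  'c' x 3 => "c3"
  'b' x 2 => "b2"
  'c' x 1 => "c1"
  'a' x 1 => "a1"
  'b' x 1 => "b1"
  'c' x 1 => "c1"
  'b' x 2 => "b2"
Compressed: "c3b2c1a1b1c1b2"
Compressed length: 14

14


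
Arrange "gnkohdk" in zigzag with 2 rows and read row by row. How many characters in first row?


Zigzag "gnkohdk" into 2 rows:
Placing characters:
  'g' => row 0
  'n' => row 1
  'k' => row 0
  'o' => row 1
  'h' => row 0
  'd' => row 1
  'k' => row 0
Rows:
  Row 0: "gkhk"
  Row 1: "nod"
First row length: 4

4


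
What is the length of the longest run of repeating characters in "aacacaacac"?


Input: "aacacaacac"
Scanning for longest run:
  Position 1 ('a'): continues run of 'a', length=2
  Position 2 ('c'): new char, reset run to 1
  Position 3 ('a'): new char, reset run to 1
  Position 4 ('c'): new char, reset run to 1
  Position 5 ('a'): new char, reset run to 1
  Position 6 ('a'): continues run of 'a', length=2
  Position 7 ('c'): new char, reset run to 1
  Position 8 ('a'): new char, reset run to 1
  Position 9 ('c'): new char, reset run to 1
Longest run: 'a' with length 2

2


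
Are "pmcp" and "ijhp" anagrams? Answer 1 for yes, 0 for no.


Strings: "pmcp", "ijhp"
Sorted first:  cmpp
Sorted second: hijp
Differ at position 0: 'c' vs 'h' => not anagrams

0


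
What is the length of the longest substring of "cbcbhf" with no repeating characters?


Input: "cbcbhf"
Sliding window (track last position of each char):
  Position 0 ('c'): window [0,0] length 1 -- new best
  Position 1 ('b'): window [0,1] length 2 -- new best
  Position 2 ('c'): repeat (last at 0), move window start to 1
  Position 2 ('c'): window [1,2] length 2
  Position 3 ('b'): repeat (last at 1), move window start to 2
  Position 3 ('b'): window [2,3] length 2
  Position 4 ('h'): window [2,4] length 3 -- new best
  Position 5 ('f'): window [2,5] length 4 -- new best
Longest substring with no repeats: "cbhf" with length 4

4


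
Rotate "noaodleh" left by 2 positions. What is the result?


Input: "noaodleh", rotate left by 2
First 2 characters: "no"
Remaining characters: "aodleh"
Concatenate remaining + first: "aodleh" + "no" = "aodlehno"

aodlehno


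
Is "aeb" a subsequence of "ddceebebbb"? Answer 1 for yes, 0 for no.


Check if "aeb" is a subsequence of "ddceebebbb"
Greedy scan:
  Position 0 ('d'): no match needed
  Position 1 ('d'): no match needed
  Position 2 ('c'): no match needed
  Position 3 ('e'): no match needed
  Position 4 ('e'): no match needed
  Position 5 ('b'): no match needed
  Position 6 ('e'): no match needed
  Position 7 ('b'): no match needed
  Position 8 ('b'): no match needed
  Position 9 ('b'): no match needed
Only matched 0/3 characters => not a subsequence

0


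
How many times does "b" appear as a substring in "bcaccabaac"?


Searching for "b" in "bcaccabaac"
Scanning each position:
  Position 0: "b" => MATCH
  Position 1: "c" => no
  Position 2: "a" => no
  Position 3: "c" => no
  Position 4: "c" => no
  Position 5: "a" => no
  Position 6: "b" => MATCH
  Position 7: "a" => no
  Position 8: "a" => no
  Position 9: "c" => no
Total occurrences: 2

2


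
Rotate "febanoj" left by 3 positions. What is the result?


Input: "febanoj", rotate left by 3
First 3 characters: "feb"
Remaining characters: "anoj"
Concatenate remaining + first: "anoj" + "feb" = "anojfeb"

anojfeb


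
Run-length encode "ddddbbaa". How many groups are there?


Input: ddddbbaa
Scanning for consecutive runs:
  Group 1: 'd' x 4 (positions 0-3)
  Group 2: 'b' x 2 (positions 4-5)
  Group 3: 'a' x 2 (positions 6-7)
Total groups: 3

3


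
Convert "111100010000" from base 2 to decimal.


Input: "111100010000" in base 2
Positional expansion:
  Digit '1' (value 1) x 2^11 = 2048
  Digit '1' (value 1) x 2^10 = 1024
  Digit '1' (value 1) x 2^9 = 512
  Digit '1' (value 1) x 2^8 = 256
  Digit '0' (value 0) x 2^7 = 0
  Digit '0' (value 0) x 2^6 = 0
  Digit '0' (value 0) x 2^5 = 0
  Digit '1' (value 1) x 2^4 = 16
  Digit '0' (value 0) x 2^3 = 0
  Digit '0' (value 0) x 2^2 = 0
  Digit '0' (value 0) x 2^1 = 0
  Digit '0' (value 0) x 2^0 = 0
Sum = 3856

3856


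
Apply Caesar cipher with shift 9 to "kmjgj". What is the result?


Caesar cipher: shift "kmjgj" by 9
  'k' (pos 10) + 9 = pos 19 = 't'
  'm' (pos 12) + 9 = pos 21 = 'v'
  'j' (pos 9) + 9 = pos 18 = 's'
  'g' (pos 6) + 9 = pos 15 = 'p'
  'j' (pos 9) + 9 = pos 18 = 's'
Result: tvsps

tvsps


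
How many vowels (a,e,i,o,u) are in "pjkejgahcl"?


Input: pjkejgahcl
Checking each character:
  'p' at position 0: consonant
  'j' at position 1: consonant
  'k' at position 2: consonant
  'e' at position 3: vowel (running total: 1)
  'j' at position 4: consonant
  'g' at position 5: consonant
  'a' at position 6: vowel (running total: 2)
  'h' at position 7: consonant
  'c' at position 8: consonant
  'l' at position 9: consonant
Total vowels: 2

2


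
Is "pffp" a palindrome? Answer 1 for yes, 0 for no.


Input: pffp
Reversed: pffp
  Compare pos 0 ('p') with pos 3 ('p'): match
  Compare pos 1 ('f') with pos 2 ('f'): match
Result: palindrome

1


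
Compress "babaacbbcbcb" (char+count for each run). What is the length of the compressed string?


Input: babaacbbcbcb
Runs:
  'b' x 1 => "b1"
  'a' x 1 => "a1"
  'b' x 1 => "b1"
  'a' x 2 => "a2"
  'c' x 1 => "c1"
  'b' x 2 => "b2"
  'c' x 1 => "c1"
  'b' x 1 => "b1"
  'c' x 1 => "c1"
  'b' x 1 => "b1"
Compressed: "b1a1b1a2c1b2c1b1c1b1"
Compressed length: 20

20


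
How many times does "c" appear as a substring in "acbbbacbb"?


Searching for "c" in "acbbbacbb"
Scanning each position:
  Position 0: "a" => no
  Position 1: "c" => MATCH
  Position 2: "b" => no
  Position 3: "b" => no
  Position 4: "b" => no
  Position 5: "a" => no
  Position 6: "c" => MATCH
  Position 7: "b" => no
  Position 8: "b" => no
Total occurrences: 2

2


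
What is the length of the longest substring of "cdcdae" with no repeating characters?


Input: "cdcdae"
Sliding window (track last position of each char):
  Position 0 ('c'): window [0,0] length 1 -- new best
  Position 1 ('d'): window [0,1] length 2 -- new best
  Position 2 ('c'): repeat (last at 0), move window start to 1
  Position 2 ('c'): window [1,2] length 2
  Position 3 ('d'): repeat (last at 1), move window start to 2
  Position 3 ('d'): window [2,3] length 2
  Position 4 ('a'): window [2,4] length 3 -- new best
  Position 5 ('e'): window [2,5] length 4 -- new best
Longest substring with no repeats: "cdae" with length 4

4


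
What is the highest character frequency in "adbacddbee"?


Input: adbacddbee
Character counts:
  'a': 2
  'b': 2
  'c': 1
  'd': 3
  'e': 2
Maximum frequency: 3

3


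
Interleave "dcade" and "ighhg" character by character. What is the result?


Interleaving "dcade" and "ighhg":
  Position 0: 'd' from first, 'i' from second => "di"
  Position 1: 'c' from first, 'g' from second => "cg"
  Position 2: 'a' from first, 'h' from second => "ah"
  Position 3: 'd' from first, 'h' from second => "dh"
  Position 4: 'e' from first, 'g' from second => "eg"
Result: dicgahdheg

dicgahdheg


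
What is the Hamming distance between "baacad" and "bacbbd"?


Comparing "baacad" and "bacbbd" position by position:
  Position 0: 'b' vs 'b' => same
  Position 1: 'a' vs 'a' => same
  Position 2: 'a' vs 'c' => differ
  Position 3: 'c' vs 'b' => differ
  Position 4: 'a' vs 'b' => differ
  Position 5: 'd' vs 'd' => same
Total differences (Hamming distance): 3

3


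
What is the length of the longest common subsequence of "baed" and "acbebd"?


LCS of "baed" and "acbebd"
DP table:
           a    c    b    e    b    d
      0    0    0    0    0    0    0
  b   0    0    0    1    1    1    1
  a   0    1    1    1    1    1    1
  e   0    1    1    1    2    2    2
  d   0    1    1    1    2    2    3
LCS length = dp[4][6] = 3

3


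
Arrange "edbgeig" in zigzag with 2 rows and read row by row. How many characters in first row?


Zigzag "edbgeig" into 2 rows:
Placing characters:
  'e' => row 0
  'd' => row 1
  'b' => row 0
  'g' => row 1
  'e' => row 0
  'i' => row 1
  'g' => row 0
Rows:
  Row 0: "ebeg"
  Row 1: "dgi"
First row length: 4

4
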